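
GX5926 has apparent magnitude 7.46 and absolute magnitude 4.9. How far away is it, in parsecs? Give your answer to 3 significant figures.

m − M = 5 log₁₀(d/10 pc)
7.46 − (4.9) = 2.56 = 5 log₁₀(d/10)
d = 10 × 10^(2.56/5) = 10 × 10^0.512 = 32.51 pc.

32.5 pc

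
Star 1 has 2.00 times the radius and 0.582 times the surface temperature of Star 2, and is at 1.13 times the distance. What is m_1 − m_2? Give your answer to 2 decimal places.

1.11

L_1/L_2 = (2.00)²(0.582)⁴ = 0.4589.
F_1/F_2 = (L_1/L_2)/(d_1/d_2)² = 0.4589/1.277 = 0.3594.
m_1 − m_2 = −2.5 log₁₀(0.3594) = 1.11.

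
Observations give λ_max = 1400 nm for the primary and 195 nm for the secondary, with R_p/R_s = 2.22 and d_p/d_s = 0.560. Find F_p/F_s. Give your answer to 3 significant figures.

0.00592

Wien's law: T_p/T_s = λ_s/λ_p = 195/1400 = 0.1393.
L_p/L_s = (R_p/R_s)²(T_p/T_s)⁴ = (2.22)²(0.1393)⁴ = 0.001855.
F_p/F_s = (L_p/L_s)/(d_p/d_s)² = 0.001855/(0.560)² = 0.005915.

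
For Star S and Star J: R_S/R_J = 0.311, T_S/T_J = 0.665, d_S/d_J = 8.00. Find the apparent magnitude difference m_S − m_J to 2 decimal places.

L_S/L_J = (0.311)²(0.665)⁴ = 0.01892.
F_S/F_J = (L_S/L_J)/(d_S/d_J)² = 0.01892/64.00 = 2.955×10^-4.
m_S − m_J = −2.5 log₁₀(2.955×10^-4) = 8.82.

8.82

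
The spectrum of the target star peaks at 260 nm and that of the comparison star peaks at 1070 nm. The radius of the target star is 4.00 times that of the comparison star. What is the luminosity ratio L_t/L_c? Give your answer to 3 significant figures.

Wien's law gives T ∝ 1/λ_max, so T_t/T_c = λ_c/λ_t = 1070/260 = 4.115.
Then L ∝ R²T⁴ gives L_t/L_c = (4.00)² × (4.115)⁴ = 16.00 × 286.8 = 4589.

4.59×10^3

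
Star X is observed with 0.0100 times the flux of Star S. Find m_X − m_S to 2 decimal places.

m_X − m_S = −2.5 log₁₀(F_X/F_S) = −2.5 log₁₀(0.0100) = −2.5 × (-2.000) = 5.000.

5.00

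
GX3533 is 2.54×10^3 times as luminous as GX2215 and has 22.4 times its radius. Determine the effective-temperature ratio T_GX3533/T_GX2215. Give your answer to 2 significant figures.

1.5

L ∝ R²T⁴ gives T ∝ (L/R²)^(1/4), so
T_GX3533/T_GX2215 = (2.54×10^3 / 22.4²)^(1/4) = (5.062)^(1/4) = 1.500.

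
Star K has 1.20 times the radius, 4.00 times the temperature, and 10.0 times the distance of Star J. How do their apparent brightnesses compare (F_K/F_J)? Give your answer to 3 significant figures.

3.69

L_K/L_J = (R_K/R_J)²(T_K/T_J)⁴ = (1.20)² × (4.00)⁴ = 368.6.
F_K/F_J = (L_K/L_J)/(d_K/d_J)² = 368.6 / (10.0)² = 3.686.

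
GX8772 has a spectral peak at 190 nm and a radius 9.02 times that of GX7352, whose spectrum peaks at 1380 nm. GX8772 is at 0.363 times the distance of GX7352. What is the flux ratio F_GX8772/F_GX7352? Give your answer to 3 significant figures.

Wien's law: T_GX8772/T_GX7352 = λ_GX7352/λ_GX8772 = 1380/190 = 7.263.
L_GX8772/L_GX7352 = (R_GX8772/R_GX7352)²(T_GX8772/T_GX7352)⁴ = (9.02)²(7.263)⁴ = 2.264×10^5.
F_GX8772/F_GX7352 = (L_GX8772/L_GX7352)/(d_GX8772/d_GX7352)² = 2.264×10^5/(0.363)² = 1.718×10^6.

1.72×10^6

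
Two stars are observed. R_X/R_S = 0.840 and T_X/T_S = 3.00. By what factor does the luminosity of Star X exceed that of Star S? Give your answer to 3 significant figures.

57.2

From the Stefan–Boltzmann law, L ∝ R²T⁴, so
L_X/L_S = (R_X/R_S)² (T_X/T_S)⁴ = (0.840)² × (3.00)⁴ = 0.7056 × 81.00 = 57.15.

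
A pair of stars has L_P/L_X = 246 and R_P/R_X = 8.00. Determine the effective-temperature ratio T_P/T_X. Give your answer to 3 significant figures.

1.40

L ∝ R²T⁴ gives T ∝ (L/R²)^(1/4), so
T_P/T_X = (246 / 8.00²)^(1/4) = (3.844)^(1/4) = 1.400.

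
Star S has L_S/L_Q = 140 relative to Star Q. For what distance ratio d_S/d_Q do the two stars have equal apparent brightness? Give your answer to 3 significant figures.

Equal flux requires L_S/d_S² = L_Q/d_Q², so d_S/d_Q = √(L_S/L_Q)
= √(140) = 11.83.

11.8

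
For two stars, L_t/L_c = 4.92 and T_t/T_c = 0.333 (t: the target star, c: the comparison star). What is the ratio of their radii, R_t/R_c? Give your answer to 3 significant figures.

L ∝ R²T⁴ gives R ∝ √L / T², so
R_t/R_c = √(4.92) / (0.333)² = 2.218 / 0.1109 = 20.00.

20.0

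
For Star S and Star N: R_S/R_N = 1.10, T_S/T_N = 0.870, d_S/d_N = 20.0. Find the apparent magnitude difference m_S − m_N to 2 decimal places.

L_S/L_N = (1.10)²(0.870)⁴ = 0.6932.
F_S/F_N = (L_S/L_N)/(d_S/d_N)² = 0.6932/400.0 = 0.001733.
m_S − m_N = −2.5 log₁₀(0.001733) = 6.90.

6.90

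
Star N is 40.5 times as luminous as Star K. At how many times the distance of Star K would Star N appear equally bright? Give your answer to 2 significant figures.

Equal flux requires L_N/d_N² = L_K/d_K², so d_N/d_K = √(L_N/L_K)
= √(40.5) = 6.364.

6.4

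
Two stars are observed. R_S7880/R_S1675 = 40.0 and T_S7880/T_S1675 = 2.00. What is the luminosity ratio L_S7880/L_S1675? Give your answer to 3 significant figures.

2.56×10^4

From the Stefan–Boltzmann law, L ∝ R²T⁴, so
L_S7880/L_S1675 = (R_S7880/R_S1675)² (T_S7880/T_S1675)⁴ = (40.0)² × (2.00)⁴ = 1600 × 16.00 = 2.560×10^4.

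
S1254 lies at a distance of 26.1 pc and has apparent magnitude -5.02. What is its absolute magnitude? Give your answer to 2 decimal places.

M = m − 5 log₁₀(d/10 pc) = -5.02 − 5 log₁₀(26.1/10)
  = -5.02 − 5 × 0.417 = -5.02 − 2.08 = -7.10.

-7.10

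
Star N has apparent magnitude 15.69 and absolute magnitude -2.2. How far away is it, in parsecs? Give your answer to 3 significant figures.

m − M = 5 log₁₀(d/10 pc)
15.69 − (-2.2) = 17.89 = 5 log₁₀(d/10)
d = 10 × 10^(17.89/5) = 10 × 10^3.578 = 3.784×10^4 pc.

3.78×10^4 pc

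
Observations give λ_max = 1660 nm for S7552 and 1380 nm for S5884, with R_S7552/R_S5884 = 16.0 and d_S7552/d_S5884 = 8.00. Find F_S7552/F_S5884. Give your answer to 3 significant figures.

1.91

Wien's law: T_S7552/T_S5884 = λ_S5884/λ_S7552 = 1380/1660 = 0.8313.
L_S7552/L_S5884 = (R_S7552/R_S5884)²(T_S7552/T_S5884)⁴ = (16.0)²(0.8313)⁴ = 122.3.
F_S7552/F_S5884 = (L_S7552/L_S5884)/(d_S7552/d_S5884)² = 122.3/(8.00)² = 1.910.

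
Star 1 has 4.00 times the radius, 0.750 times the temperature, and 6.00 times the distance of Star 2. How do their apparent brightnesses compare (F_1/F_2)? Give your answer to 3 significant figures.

0.141

L_1/L_2 = (R_1/R_2)²(T_1/T_2)⁴ = (4.00)² × (0.750)⁴ = 5.062.
F_1/F_2 = (L_1/L_2)/(d_1/d_2)² = 5.062 / (6.00)² = 0.1406.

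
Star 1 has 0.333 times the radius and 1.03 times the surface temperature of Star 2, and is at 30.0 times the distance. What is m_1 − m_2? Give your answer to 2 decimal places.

L_1/L_2 = (0.333)²(1.03)⁴ = 0.1248.
F_1/F_2 = (L_1/L_2)/(d_1/d_2)² = 0.1248/900.0 = 1.387×10^-4.
m_1 − m_2 = −2.5 log₁₀(1.387×10^-4) = 9.65.

9.65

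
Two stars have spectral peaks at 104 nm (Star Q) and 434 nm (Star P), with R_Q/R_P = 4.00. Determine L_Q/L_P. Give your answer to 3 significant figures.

Wien's law gives T ∝ 1/λ_max, so T_Q/T_P = λ_P/λ_Q = 434/104 = 4.173.
Then L ∝ R²T⁴ gives L_Q/L_P = (4.00)² × (4.173)⁴ = 16.00 × 303.3 = 4852.

4.85×10^3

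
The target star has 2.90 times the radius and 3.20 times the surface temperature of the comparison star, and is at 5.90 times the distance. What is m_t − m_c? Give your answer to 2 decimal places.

-3.51

L_t/L_c = (2.90)²(3.20)⁴ = 881.9.
F_t/F_c = (L_t/L_c)/(d_t/d_c)² = 881.9/34.81 = 25.33.
m_t − m_c = −2.5 log₁₀(25.33) = -3.51.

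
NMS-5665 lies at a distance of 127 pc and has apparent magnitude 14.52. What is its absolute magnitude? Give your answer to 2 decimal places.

9.00

M = m − 5 log₁₀(d/10 pc) = 14.52 − 5 log₁₀(127/10)
  = 14.52 − 5 × 1.104 = 14.52 − 5.52 = 9.00.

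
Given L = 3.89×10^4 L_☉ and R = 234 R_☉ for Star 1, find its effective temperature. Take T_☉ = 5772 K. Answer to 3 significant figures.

5.30×10^3 K

T/T_☉ = (L/L_☉)^(1/4) / (R/R_☉)^(1/2)
T = 5772 × (3.89×10^4)^(1/4) / √(234) = 5772 × 14.04 / 15.30 = 5299 K.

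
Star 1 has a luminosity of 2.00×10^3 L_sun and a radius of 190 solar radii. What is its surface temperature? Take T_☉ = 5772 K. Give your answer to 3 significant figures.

2.80×10^3 K

T/T_☉ = (L/L_☉)^(1/4) / (R/R_☉)^(1/2)
T = 5772 × (2.00×10^3)^(1/4) / √(190) = 5772 × 6.687 / 13.78 = 2800 K.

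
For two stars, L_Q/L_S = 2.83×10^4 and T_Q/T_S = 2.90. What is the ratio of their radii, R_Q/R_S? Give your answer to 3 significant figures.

L ∝ R²T⁴ gives R ∝ √L / T², so
R_Q/R_S = √(2.83×10^4) / (2.90)² = 168.2 / 8.410 = 20.00.

20.0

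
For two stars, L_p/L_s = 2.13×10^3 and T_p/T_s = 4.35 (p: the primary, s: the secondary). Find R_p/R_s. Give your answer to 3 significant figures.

2.44

L ∝ R²T⁴ gives R ∝ √L / T², so
R_p/R_s = √(2.13×10^3) / (4.35)² = 46.15 / 18.92 = 2.439.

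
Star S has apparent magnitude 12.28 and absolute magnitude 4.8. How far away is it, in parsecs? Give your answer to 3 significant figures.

m − M = 5 log₁₀(d/10 pc)
12.28 − (4.8) = 7.48 = 5 log₁₀(d/10)
d = 10 × 10^(7.48/5) = 10 × 10^1.496 = 313.3 pc.

313 pc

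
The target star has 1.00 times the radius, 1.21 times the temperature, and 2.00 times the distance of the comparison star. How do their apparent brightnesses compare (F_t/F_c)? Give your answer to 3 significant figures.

0.536

L_t/L_c = (R_t/R_c)²(T_t/T_c)⁴ = (1.00)² × (1.21)⁴ = 2.144.
F_t/F_c = (L_t/L_c)/(d_t/d_c)² = 2.144 / (2.00)² = 0.5359.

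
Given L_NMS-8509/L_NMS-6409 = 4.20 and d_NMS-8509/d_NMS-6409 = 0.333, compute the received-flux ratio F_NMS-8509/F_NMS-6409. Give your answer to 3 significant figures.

37.9

F = L/(4πd²), so F_NMS-8509/F_NMS-6409 = (L_NMS-8509/L_NMS-6409) / (d_NMS-8509/d_NMS-6409)²
= 4.20 / (0.333)² = 4.20 / 0.1109 = 37.88.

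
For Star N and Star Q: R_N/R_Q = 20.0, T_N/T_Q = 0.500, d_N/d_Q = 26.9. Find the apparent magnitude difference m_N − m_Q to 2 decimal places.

L_N/L_Q = (20.0)²(0.500)⁴ = 25.00.
F_N/F_Q = (L_N/L_Q)/(d_N/d_Q)² = 25.00/723.6 = 0.03455.
m_N − m_Q = −2.5 log₁₀(0.03455) = 3.65.

3.65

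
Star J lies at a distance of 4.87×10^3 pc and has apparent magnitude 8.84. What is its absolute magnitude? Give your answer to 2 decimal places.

M = m − 5 log₁₀(d/10 pc) = 8.84 − 5 log₁₀(4.87×10^3/10)
  = 8.84 − 5 × 2.688 = 8.84 − 13.44 = -4.60.

-4.60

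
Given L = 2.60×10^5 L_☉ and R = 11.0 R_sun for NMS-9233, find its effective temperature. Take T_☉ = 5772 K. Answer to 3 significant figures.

3.93×10^4 K

T/T_☉ = (L/L_☉)^(1/4) / (R/R_☉)^(1/2)
T = 5772 × (2.60×10^5)^(1/4) / √(11.0) = 5772 × 22.58 / 3.317 = 3.930×10^4 K.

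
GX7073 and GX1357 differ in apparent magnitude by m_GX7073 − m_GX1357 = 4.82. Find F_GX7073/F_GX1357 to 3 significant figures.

F_GX7073/F_GX1357 = 10^(−(m_GX7073 − m_GX1357)/2.5) = 10^(-4.82/2.5) = 10^-1.928 = 0.01180.

0.0118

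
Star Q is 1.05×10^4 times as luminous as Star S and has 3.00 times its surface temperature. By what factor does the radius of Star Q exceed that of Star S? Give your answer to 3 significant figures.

11.4

L ∝ R²T⁴ gives R ∝ √L / T², so
R_Q/R_S = √(1.05×10^4) / (3.00)² = 102.5 / 9.000 = 11.39.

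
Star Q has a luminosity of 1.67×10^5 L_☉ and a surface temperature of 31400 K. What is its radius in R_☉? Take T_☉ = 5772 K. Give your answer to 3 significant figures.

13.8 R_☉

R/R_☉ = √(L/L_☉) / (T/T_☉)² = √(1.67×10^5) / (5.440)²
       = 408.7 / 29.59 = 13.81.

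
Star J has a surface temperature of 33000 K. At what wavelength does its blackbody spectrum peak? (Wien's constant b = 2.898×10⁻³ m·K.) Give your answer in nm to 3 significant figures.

λ_max = b/T = 2.898×10⁻³ / 33000 = 8.78×10^-8 m = 87.82 nm.

87.8 nm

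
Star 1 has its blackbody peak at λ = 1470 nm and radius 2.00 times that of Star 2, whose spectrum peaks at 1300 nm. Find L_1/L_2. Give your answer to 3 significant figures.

2.45

Wien's law gives T ∝ 1/λ_max, so T_1/T_2 = λ_2/λ_1 = 1300/1470 = 0.8844.
Then L ∝ R²T⁴ gives L_1/L_2 = (2.00)² × (0.8844)⁴ = 4.000 × 0.6117 = 2.447.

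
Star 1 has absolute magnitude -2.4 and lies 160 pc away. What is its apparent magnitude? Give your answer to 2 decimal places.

m = M + 5 log₁₀(d/10 pc) = -2.4 + 5 log₁₀(160/10)
  = -2.4 + 5 × 1.204 = -2.4 + 6.02 = 3.62.

3.62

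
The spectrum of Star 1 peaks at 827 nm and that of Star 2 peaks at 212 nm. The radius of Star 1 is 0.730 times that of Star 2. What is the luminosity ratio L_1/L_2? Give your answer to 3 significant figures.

0.00230

Wien's law gives T ∝ 1/λ_max, so T_1/T_2 = λ_2/λ_1 = 212/827 = 0.2563.
Then L ∝ R²T⁴ gives L_1/L_2 = (0.730)² × (0.2563)⁴ = 0.5329 × 0.004318 = 0.002301.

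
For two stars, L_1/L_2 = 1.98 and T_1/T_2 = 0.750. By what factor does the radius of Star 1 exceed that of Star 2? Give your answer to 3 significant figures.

L ∝ R²T⁴ gives R ∝ √L / T², so
R_1/R_2 = √(1.98) / (0.750)² = 1.407 / 0.5625 = 2.502.

2.50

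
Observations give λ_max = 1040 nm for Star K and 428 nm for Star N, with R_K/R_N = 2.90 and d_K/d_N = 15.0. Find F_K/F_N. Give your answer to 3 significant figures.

0.00107

Wien's law: T_K/T_N = λ_N/λ_K = 428/1040 = 0.4115.
L_K/L_N = (R_K/R_N)²(T_K/T_N)⁴ = (2.90)²(0.4115)⁴ = 0.2412.
F_K/F_N = (L_K/L_N)/(d_K/d_N)² = 0.2412/(15.0)² = 0.001072.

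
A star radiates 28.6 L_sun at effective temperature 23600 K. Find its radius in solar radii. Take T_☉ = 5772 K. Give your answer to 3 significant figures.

R/R_☉ = √(L/L_☉) / (T/T_☉)² = √(28.6) / (4.089)²
       = 5.348 / 16.72 = 0.3199.

0.320 solar radii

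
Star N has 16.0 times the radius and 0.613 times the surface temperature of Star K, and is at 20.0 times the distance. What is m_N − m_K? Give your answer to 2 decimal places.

L_N/L_K = (16.0)²(0.613)⁴ = 36.15.
F_N/F_K = (L_N/L_K)/(d_N/d_K)² = 36.15/400.0 = 0.09037.
m_N − m_K = −2.5 log₁₀(0.09037) = 2.61.

2.61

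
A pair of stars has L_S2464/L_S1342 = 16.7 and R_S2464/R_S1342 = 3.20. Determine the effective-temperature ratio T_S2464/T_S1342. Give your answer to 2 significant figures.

L ∝ R²T⁴ gives T ∝ (L/R²)^(1/4), so
T_S2464/T_S1342 = (16.7 / 3.20²)^(1/4) = (1.631)^(1/4) = 1.130.

1.1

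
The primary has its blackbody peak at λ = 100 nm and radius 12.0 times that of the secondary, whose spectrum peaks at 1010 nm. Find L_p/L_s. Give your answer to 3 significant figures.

Wien's law gives T ∝ 1/λ_max, so T_p/T_s = λ_s/λ_p = 1010/100 = 10.10.
Then L ∝ R²T⁴ gives L_p/L_s = (12.0)² × (10.10)⁴ = 144.0 × 1.041×10^4 = 1.498×10^6.

1.50×10^6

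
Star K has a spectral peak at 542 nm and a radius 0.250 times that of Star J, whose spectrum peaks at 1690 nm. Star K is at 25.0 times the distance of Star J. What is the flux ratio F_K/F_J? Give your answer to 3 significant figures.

0.00945

Wien's law: T_K/T_J = λ_J/λ_K = 1690/542 = 3.118.
L_K/L_J = (R_K/R_J)²(T_K/T_J)⁴ = (0.250)²(3.118)⁴ = 5.908.
F_K/F_J = (L_K/L_J)/(d_K/d_J)² = 5.908/(25.0)² = 0.009453.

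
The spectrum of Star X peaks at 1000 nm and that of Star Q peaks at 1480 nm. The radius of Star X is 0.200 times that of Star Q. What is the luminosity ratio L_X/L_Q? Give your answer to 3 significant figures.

Wien's law gives T ∝ 1/λ_max, so T_X/T_Q = λ_Q/λ_X = 1480/1000 = 1.480.
Then L ∝ R²T⁴ gives L_X/L_Q = (0.200)² × (1.480)⁴ = 0.04000 × 4.798 = 0.1919.

0.192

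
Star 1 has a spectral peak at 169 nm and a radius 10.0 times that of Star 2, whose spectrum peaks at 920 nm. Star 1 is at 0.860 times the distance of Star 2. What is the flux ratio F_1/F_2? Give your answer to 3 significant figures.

1.19×10^5

Wien's law: T_1/T_2 = λ_2/λ_1 = 920/169 = 5.444.
L_1/L_2 = (R_1/R_2)²(T_1/T_2)⁴ = (10.0)²(5.444)⁴ = 8.782×10^4.
F_1/F_2 = (L_1/L_2)/(d_1/d_2)² = 8.782×10^4/(0.860)² = 1.187×10^5.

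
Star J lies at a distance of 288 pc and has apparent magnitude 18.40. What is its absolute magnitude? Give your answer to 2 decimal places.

11.10

M = m − 5 log₁₀(d/10 pc) = 18.40 − 5 log₁₀(288/10)
  = 18.40 − 5 × 1.459 = 18.40 − 7.30 = 11.10.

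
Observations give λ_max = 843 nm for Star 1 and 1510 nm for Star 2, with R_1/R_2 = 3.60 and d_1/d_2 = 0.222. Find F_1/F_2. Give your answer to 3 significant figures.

Wien's law: T_1/T_2 = λ_2/λ_1 = 1510/843 = 1.791.
L_1/L_2 = (R_1/R_2)²(T_1/T_2)⁴ = (3.60)²(1.791)⁴ = 133.4.
F_1/F_2 = (L_1/L_2)/(d_1/d_2)² = 133.4/(0.222)² = 2707.

2.71×10^3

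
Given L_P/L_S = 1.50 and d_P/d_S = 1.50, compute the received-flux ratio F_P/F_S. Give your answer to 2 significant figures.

F = L/(4πd²), so F_P/F_S = (L_P/L_S) / (d_P/d_S)²
= 1.50 / (1.50)² = 1.50 / 2.250 = 0.6667.

0.67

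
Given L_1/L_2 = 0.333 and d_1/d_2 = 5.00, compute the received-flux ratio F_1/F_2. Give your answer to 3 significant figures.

0.0133

F = L/(4πd²), so F_1/F_2 = (L_1/L_2) / (d_1/d_2)²
= 0.333 / (5.00)² = 0.333 / 25.00 = 0.01332.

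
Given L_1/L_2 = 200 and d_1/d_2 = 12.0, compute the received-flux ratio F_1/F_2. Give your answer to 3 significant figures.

1.39

F = L/(4πd²), so F_1/F_2 = (L_1/L_2) / (d_1/d_2)²
= 200 / (12.0)² = 200 / 144.0 = 1.389.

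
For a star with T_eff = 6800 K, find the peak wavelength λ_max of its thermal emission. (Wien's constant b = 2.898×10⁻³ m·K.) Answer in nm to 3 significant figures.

λ_max = b/T = 2.898×10⁻³ / 6800 = 4.26×10^-7 m = 426.2 nm.

426 nm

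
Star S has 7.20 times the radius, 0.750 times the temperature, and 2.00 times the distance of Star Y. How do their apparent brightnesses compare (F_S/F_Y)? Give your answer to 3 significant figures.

L_S/L_Y = (R_S/R_Y)²(T_S/T_Y)⁴ = (7.20)² × (0.750)⁴ = 16.40.
F_S/F_Y = (L_S/L_Y)/(d_S/d_Y)² = 16.40 / (2.00)² = 4.101.

4.10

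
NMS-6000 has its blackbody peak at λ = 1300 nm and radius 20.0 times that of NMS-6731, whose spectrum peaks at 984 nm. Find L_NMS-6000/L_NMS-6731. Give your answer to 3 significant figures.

131

Wien's law gives T ∝ 1/λ_max, so T_NMS-6000/T_NMS-6731 = λ_NMS-6731/λ_NMS-6000 = 984/1300 = 0.7569.
Then L ∝ R²T⁴ gives L_NMS-6000/L_NMS-6731 = (20.0)² × (0.7569)⁴ = 400.0 × 0.3283 = 131.3.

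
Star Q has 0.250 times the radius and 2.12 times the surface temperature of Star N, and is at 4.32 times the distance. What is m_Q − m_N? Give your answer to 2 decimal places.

2.92

L_Q/L_N = (0.250)²(2.12)⁴ = 1.262.
F_Q/F_N = (L_Q/L_N)/(d_Q/d_N)² = 1.262/18.66 = 0.06765.
m_Q − m_N = −2.5 log₁₀(0.06765) = 2.92.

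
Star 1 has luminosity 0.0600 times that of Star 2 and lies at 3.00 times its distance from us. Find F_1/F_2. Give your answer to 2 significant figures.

F = L/(4πd²), so F_1/F_2 = (L_1/L_2) / (d_1/d_2)²
= 0.0600 / (3.00)² = 0.0600 / 9.000 = 0.006667.

0.0067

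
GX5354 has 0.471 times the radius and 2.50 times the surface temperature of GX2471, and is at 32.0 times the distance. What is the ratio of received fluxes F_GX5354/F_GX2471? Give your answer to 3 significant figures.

L_GX5354/L_GX2471 = (R_GX5354/R_GX2471)²(T_GX5354/T_GX2471)⁴ = (0.471)² × (2.50)⁴ = 8.666.
F_GX5354/F_GX2471 = (L_GX5354/L_GX2471)/(d_GX5354/d_GX2471)² = 8.666 / (32.0)² = 0.008463.

0.00846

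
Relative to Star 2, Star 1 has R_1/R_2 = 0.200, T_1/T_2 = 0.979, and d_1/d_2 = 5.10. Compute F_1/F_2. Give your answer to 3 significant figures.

L_1/L_2 = (R_1/R_2)²(T_1/T_2)⁴ = (0.200)² × (0.979)⁴ = 0.03674.
F_1/F_2 = (L_1/L_2)/(d_1/d_2)² = 0.03674 / (5.10)² = 0.001413.

0.00141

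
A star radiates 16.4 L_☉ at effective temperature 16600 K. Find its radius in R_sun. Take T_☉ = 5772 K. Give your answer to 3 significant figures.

0.490 R_sun

R/R_☉ = √(L/L_☉) / (T/T_☉)² = √(16.4) / (2.876)²
       = 4.050 / 8.271 = 0.4896.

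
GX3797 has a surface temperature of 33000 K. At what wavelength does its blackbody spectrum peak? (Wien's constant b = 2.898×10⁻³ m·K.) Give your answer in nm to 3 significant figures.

λ_max = b/T = 2.898×10⁻³ / 33000 = 8.78×10^-8 m = 87.82 nm.

87.8 nm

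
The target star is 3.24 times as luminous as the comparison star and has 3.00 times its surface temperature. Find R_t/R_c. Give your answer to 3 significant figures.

L ∝ R²T⁴ gives R ∝ √L / T², so
R_t/R_c = √(3.24) / (3.00)² = 1.800 / 9.000 = 0.2000.

0.200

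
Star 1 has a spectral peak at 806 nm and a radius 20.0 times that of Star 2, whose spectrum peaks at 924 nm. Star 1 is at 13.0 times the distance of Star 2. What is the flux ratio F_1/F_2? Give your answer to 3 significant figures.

Wien's law: T_1/T_2 = λ_2/λ_1 = 924/806 = 1.146.
L_1/L_2 = (R_1/R_2)²(T_1/T_2)⁴ = (20.0)²(1.146)⁴ = 690.9.
F_1/F_2 = (L_1/L_2)/(d_1/d_2)² = 690.9/(13.0)² = 4.088.

4.09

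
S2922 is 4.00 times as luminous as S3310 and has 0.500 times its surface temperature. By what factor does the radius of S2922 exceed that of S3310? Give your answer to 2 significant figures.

8.0

L ∝ R²T⁴ gives R ∝ √L / T², so
R_S2922/R_S3310 = √(4.00) / (0.500)² = 2.000 / 0.2500 = 8.000.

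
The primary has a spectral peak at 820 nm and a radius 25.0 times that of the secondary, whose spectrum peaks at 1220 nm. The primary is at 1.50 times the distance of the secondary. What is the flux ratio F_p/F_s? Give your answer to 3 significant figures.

Wien's law: T_p/T_s = λ_s/λ_p = 1220/820 = 1.488.
L_p/L_s = (R_p/R_s)²(T_p/T_s)⁴ = (25.0)²(1.488)⁴ = 3062.
F_p/F_s = (L_p/L_s)/(d_p/d_s)² = 3062/(1.50)² = 1361.

1.36×10^3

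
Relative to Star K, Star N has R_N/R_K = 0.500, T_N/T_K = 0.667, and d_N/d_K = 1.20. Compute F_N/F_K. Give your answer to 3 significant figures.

0.0344

L_N/L_K = (R_N/R_K)²(T_N/T_K)⁴ = (0.500)² × (0.667)⁴ = 0.04948.
F_N/F_K = (L_N/L_K)/(d_N/d_K)² = 0.04948 / (1.20)² = 0.03436.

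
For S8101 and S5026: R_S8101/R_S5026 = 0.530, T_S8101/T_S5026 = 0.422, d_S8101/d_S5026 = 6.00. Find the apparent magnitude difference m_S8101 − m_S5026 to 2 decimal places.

9.02

L_S8101/L_S5026 = (0.530)²(0.422)⁴ = 0.008908.
F_S8101/F_S5026 = (L_S8101/L_S5026)/(d_S8101/d_S5026)² = 0.008908/36.00 = 2.475×10^-4.
m_S8101 − m_S5026 = −2.5 log₁₀(2.475×10^-4) = 9.02.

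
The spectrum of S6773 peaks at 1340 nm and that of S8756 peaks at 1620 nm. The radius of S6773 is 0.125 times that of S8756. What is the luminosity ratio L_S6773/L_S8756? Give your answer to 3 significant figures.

Wien's law gives T ∝ 1/λ_max, so T_S6773/T_S8756 = λ_S8756/λ_S6773 = 1620/1340 = 1.209.
Then L ∝ R²T⁴ gives L_S6773/L_S8756 = (0.125)² × (1.209)⁴ = 0.01562 × 2.136 = 0.03338.

0.0334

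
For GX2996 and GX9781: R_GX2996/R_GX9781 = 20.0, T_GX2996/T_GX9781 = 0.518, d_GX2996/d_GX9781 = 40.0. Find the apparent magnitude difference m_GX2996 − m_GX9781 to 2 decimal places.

4.36

L_GX2996/L_GX9781 = (20.0)²(0.518)⁴ = 28.80.
F_GX2996/F_GX9781 = (L_GX2996/L_GX9781)/(d_GX2996/d_GX9781)² = 28.80/1600 = 0.01800.
m_GX2996 − m_GX9781 = −2.5 log₁₀(0.01800) = 4.36.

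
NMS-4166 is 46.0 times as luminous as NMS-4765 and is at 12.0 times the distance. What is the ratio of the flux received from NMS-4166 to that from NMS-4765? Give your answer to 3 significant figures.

0.319

F = L/(4πd²), so F_NMS-4166/F_NMS-4765 = (L_NMS-4166/L_NMS-4765) / (d_NMS-4166/d_NMS-4765)²
= 46.0 / (12.0)² = 46.0 / 144.0 = 0.3194.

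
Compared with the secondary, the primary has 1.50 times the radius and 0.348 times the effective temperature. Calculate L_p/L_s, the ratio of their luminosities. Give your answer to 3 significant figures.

0.0330

From the Stefan–Boltzmann law, L ∝ R²T⁴, so
L_p/L_s = (R_p/R_s)² (T_p/T_s)⁴ = (1.50)² × (0.348)⁴ = 2.250 × 0.01467 = 0.03300.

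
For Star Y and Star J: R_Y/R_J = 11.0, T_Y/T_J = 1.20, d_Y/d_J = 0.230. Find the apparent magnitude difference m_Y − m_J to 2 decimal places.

L_Y/L_J = (11.0)²(1.20)⁴ = 250.9.
F_Y/F_J = (L_Y/L_J)/(d_Y/d_J)² = 250.9/0.05290 = 4743.
m_Y − m_J = −2.5 log₁₀(4743) = -9.19.

-9.19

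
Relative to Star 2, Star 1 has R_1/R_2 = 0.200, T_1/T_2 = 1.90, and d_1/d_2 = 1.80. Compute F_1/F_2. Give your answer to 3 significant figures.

0.161

L_1/L_2 = (R_1/R_2)²(T_1/T_2)⁴ = (0.200)² × (1.90)⁴ = 0.5213.
F_1/F_2 = (L_1/L_2)/(d_1/d_2)² = 0.5213 / (1.80)² = 0.1609.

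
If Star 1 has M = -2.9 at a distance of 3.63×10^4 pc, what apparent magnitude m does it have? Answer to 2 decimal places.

m = M + 5 log₁₀(d/10 pc) = -2.9 + 5 log₁₀(3.63×10^4/10)
  = -2.9 + 5 × 3.560 = -2.9 + 17.80 = 14.90.

14.90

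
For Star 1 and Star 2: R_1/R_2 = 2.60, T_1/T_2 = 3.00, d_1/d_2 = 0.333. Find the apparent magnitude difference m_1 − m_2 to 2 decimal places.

L_1/L_2 = (2.60)²(3.00)⁴ = 547.6.
F_1/F_2 = (L_1/L_2)/(d_1/d_2)² = 547.6/0.1109 = 4938.
m_1 − m_2 = −2.5 log₁₀(4938) = -9.23.

-9.23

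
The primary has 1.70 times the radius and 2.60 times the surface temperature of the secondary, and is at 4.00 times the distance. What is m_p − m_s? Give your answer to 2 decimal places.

-2.29

L_p/L_s = (1.70)²(2.60)⁴ = 132.1.
F_p/F_s = (L_p/L_s)/(d_p/d_s)² = 132.1/16.00 = 8.254.
m_p − m_s = −2.5 log₁₀(8.254) = -2.29.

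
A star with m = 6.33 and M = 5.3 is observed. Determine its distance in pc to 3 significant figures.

m − M = 5 log₁₀(d/10 pc)
6.33 − (5.3) = 1.03 = 5 log₁₀(d/10)
d = 10 × 10^(1.03/5) = 10 × 10^0.206 = 16.07 pc.

16.1 pc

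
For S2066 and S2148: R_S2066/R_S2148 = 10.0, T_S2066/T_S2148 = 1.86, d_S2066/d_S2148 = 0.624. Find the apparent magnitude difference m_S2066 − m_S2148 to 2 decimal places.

L_S2066/L_S2148 = (10.0)²(1.86)⁴ = 1197.
F_S2066/F_S2148 = (L_S2066/L_S2148)/(d_S2066/d_S2148)² = 1197/0.3894 = 3074.
m_S2066 − m_S2148 = −2.5 log₁₀(3074) = -8.72.

-8.72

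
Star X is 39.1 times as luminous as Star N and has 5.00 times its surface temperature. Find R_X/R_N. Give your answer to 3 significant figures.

L ∝ R²T⁴ gives R ∝ √L / T², so
R_X/R_N = √(39.1) / (5.00)² = 6.253 / 25.00 = 0.2501.

0.250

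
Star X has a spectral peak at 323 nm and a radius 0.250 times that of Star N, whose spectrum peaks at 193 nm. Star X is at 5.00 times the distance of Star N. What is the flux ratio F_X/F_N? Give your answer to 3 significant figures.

3.19×10^-4

Wien's law: T_X/T_N = λ_N/λ_X = 193/323 = 0.5975.
L_X/L_N = (R_X/R_N)²(T_X/T_N)⁴ = (0.250)²(0.5975)⁴ = 0.007967.
F_X/F_N = (L_X/L_N)/(d_X/d_N)² = 0.007967/(5.00)² = 3.187×10^-4.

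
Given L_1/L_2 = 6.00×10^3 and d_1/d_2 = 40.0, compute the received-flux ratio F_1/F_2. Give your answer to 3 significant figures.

3.75

F = L/(4πd²), so F_1/F_2 = (L_1/L_2) / (d_1/d_2)²
= 6.00×10^3 / (40.0)² = 6.00×10^3 / 1600 = 3.750.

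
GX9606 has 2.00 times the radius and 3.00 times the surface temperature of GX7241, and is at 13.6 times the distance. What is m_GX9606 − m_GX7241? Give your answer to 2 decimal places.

-0.61

L_GX9606/L_GX7241 = (2.00)²(3.00)⁴ = 324.0.
F_GX9606/F_GX7241 = (L_GX9606/L_GX7241)/(d_GX9606/d_GX7241)² = 324.0/185.0 = 1.752.
m_GX9606 − m_GX7241 = −2.5 log₁₀(1.752) = -0.61.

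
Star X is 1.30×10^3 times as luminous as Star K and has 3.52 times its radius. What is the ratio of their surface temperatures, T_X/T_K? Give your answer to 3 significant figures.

3.20

L ∝ R²T⁴ gives T ∝ (L/R²)^(1/4), so
T_X/T_K = (1.30×10^3 / 3.52²)^(1/4) = (104.9)^(1/4) = 3.200.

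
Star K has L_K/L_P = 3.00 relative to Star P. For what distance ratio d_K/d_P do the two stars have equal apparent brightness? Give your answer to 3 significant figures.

1.73

Equal flux requires L_K/d_K² = L_P/d_P², so d_K/d_P = √(L_K/L_P)
= √(3.00) = 1.732.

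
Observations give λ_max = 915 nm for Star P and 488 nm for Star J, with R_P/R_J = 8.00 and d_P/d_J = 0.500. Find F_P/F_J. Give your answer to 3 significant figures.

Wien's law: T_P/T_J = λ_J/λ_P = 488/915 = 0.5333.
L_P/L_J = (R_P/R_J)²(T_P/T_J)⁴ = (8.00)²(0.5333)⁴ = 5.178.
F_P/F_J = (L_P/L_J)/(d_P/d_J)² = 5.178/(0.500)² = 20.71.

20.7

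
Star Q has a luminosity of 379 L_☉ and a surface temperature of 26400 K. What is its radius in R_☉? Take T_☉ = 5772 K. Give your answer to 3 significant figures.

R/R_☉ = √(L/L_☉) / (T/T_☉)² = √(379) / (4.574)²
       = 19.47 / 20.92 = 0.9306.

0.931 R_☉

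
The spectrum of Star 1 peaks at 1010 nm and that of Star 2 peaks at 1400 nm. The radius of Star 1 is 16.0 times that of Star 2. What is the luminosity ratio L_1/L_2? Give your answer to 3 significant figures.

Wien's law gives T ∝ 1/λ_max, so T_1/T_2 = λ_2/λ_1 = 1400/1010 = 1.386.
Then L ∝ R²T⁴ gives L_1/L_2 = (16.0)² × (1.386)⁴ = 256.0 × 3.692 = 945.1.

945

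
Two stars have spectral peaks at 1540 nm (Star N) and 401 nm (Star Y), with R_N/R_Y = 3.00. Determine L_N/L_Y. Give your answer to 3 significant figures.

0.0414

Wien's law gives T ∝ 1/λ_max, so T_N/T_Y = λ_Y/λ_N = 401/1540 = 0.2604.
Then L ∝ R²T⁴ gives L_N/L_Y = (3.00)² × (0.2604)⁴ = 9.000 × 0.004597 = 0.04137.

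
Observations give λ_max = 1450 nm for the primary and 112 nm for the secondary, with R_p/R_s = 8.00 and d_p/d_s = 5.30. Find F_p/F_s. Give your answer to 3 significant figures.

8.11×10^-5

Wien's law: T_p/T_s = λ_s/λ_p = 112/1450 = 0.07724.
L_p/L_s = (R_p/R_s)²(T_p/T_s)⁴ = (8.00)²(0.07724)⁴ = 0.002278.
F_p/F_s = (L_p/L_s)/(d_p/d_s)² = 0.002278/(5.30)² = 8.110×10^-5.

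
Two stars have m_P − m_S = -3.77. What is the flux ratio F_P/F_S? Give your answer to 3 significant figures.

F_P/F_S = 10^(−(m_P − m_S)/2.5) = 10^(3.77/2.5) = 10^1.508 = 32.21.

32.2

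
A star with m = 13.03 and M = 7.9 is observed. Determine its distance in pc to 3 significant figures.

106 pc

m − M = 5 log₁₀(d/10 pc)
13.03 − (7.9) = 5.13 = 5 log₁₀(d/10)
d = 10 × 10^(5.13/5) = 10 × 10^1.026 = 106.2 pc.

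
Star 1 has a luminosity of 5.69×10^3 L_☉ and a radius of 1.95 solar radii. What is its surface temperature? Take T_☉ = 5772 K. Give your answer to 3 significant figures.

T/T_☉ = (L/L_☉)^(1/4) / (R/R_☉)^(1/2)
T = 5772 × (5.69×10^3)^(1/4) / √(1.95) = 5772 × 8.685 / 1.396 = 3.590×10^4 K.

3.59×10^4 K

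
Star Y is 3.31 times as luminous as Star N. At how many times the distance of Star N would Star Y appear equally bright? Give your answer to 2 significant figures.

1.8

Equal flux requires L_Y/d_Y² = L_N/d_N², so d_Y/d_N = √(L_Y/L_N)
= √(3.31) = 1.819.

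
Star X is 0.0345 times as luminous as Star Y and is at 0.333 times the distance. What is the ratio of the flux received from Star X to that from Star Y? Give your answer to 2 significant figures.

F = L/(4πd²), so F_X/F_Y = (L_X/L_Y) / (d_X/d_Y)²
= 0.0345 / (0.333)² = 0.0345 / 0.1109 = 0.3111.

0.31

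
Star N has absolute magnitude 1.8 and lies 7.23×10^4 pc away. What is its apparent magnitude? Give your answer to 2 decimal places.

m = M + 5 log₁₀(d/10 pc) = 1.8 + 5 log₁₀(7.23×10^4/10)
  = 1.8 + 5 × 3.859 = 1.8 + 19.30 = 21.10.

21.10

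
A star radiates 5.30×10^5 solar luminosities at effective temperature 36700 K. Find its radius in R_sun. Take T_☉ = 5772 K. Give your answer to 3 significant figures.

R/R_☉ = √(L/L_☉) / (T/T_☉)² = √(5.30×10^5) / (6.358)²
       = 728.0 / 40.43 = 18.01.

18.0 R_sun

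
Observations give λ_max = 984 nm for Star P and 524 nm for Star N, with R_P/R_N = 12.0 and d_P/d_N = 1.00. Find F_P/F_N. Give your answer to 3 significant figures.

11.6

Wien's law: T_P/T_N = λ_N/λ_P = 524/984 = 0.5325.
L_P/L_N = (R_P/R_N)²(T_P/T_N)⁴ = (12.0)²(0.5325)⁴ = 11.58.
F_P/F_N = (L_P/L_N)/(d_P/d_N)² = 11.58/(1.00)² = 11.58.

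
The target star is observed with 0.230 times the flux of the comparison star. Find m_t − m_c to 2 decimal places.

1.60

m_t − m_c = −2.5 log₁₀(F_t/F_c) = −2.5 log₁₀(0.230) = −2.5 × (-0.638) = 1.596.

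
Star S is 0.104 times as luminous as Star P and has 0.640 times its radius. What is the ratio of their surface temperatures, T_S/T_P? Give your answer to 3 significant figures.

L ∝ R²T⁴ gives T ∝ (L/R²)^(1/4), so
T_S/T_P = (0.104 / 0.640²)^(1/4) = (0.2539)^(1/4) = 0.7099.

0.710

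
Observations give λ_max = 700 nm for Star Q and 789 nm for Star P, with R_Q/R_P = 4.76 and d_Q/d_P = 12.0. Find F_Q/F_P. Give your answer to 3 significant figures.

Wien's law: T_Q/T_P = λ_P/λ_Q = 789/700 = 1.127.
L_Q/L_P = (R_Q/R_P)²(T_Q/T_P)⁴ = (4.76)²(1.127)⁴ = 36.57.
F_Q/F_P = (L_Q/L_P)/(d_Q/d_P)² = 36.57/(12.0)² = 0.2540.

0.254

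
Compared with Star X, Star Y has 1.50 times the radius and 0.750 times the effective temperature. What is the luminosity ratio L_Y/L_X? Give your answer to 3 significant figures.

0.712

From the Stefan–Boltzmann law, L ∝ R²T⁴, so
L_Y/L_X = (R_Y/R_X)² (T_Y/T_X)⁴ = (1.50)² × (0.750)⁴ = 2.250 × 0.3164 = 0.7119.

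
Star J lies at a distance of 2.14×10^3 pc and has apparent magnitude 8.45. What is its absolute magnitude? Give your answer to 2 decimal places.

M = m − 5 log₁₀(d/10 pc) = 8.45 − 5 log₁₀(2.14×10^3/10)
  = 8.45 − 5 × 2.330 = 8.45 − 11.65 = -3.20.

-3.20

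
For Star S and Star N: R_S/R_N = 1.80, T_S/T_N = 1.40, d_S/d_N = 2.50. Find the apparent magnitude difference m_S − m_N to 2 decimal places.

L_S/L_N = (1.80)²(1.40)⁴ = 12.45.
F_S/F_N = (L_S/L_N)/(d_S/d_N)² = 12.45/6.250 = 1.991.
m_S − m_N = −2.5 log₁₀(1.991) = -0.75.

-0.75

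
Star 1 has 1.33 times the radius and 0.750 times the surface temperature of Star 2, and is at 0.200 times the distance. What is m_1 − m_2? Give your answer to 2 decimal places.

L_1/L_2 = (1.33)²(0.750)⁴ = 0.5597.
F_1/F_2 = (L_1/L_2)/(d_1/d_2)² = 0.5597/0.04000 = 13.99.
m_1 − m_2 = −2.5 log₁₀(13.99) = -2.86.

-2.86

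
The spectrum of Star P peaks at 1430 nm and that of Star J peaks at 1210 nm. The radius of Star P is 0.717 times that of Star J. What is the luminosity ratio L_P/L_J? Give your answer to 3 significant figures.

0.264

Wien's law gives T ∝ 1/λ_max, so T_P/T_J = λ_J/λ_P = 1210/1430 = 0.8462.
Then L ∝ R²T⁴ gives L_P/L_J = (0.717)² × (0.8462)⁴ = 0.5141 × 0.5126 = 0.2635.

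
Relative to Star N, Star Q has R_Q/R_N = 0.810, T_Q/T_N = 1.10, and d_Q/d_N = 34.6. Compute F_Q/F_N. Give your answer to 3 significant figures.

L_Q/L_N = (R_Q/R_N)²(T_Q/T_N)⁴ = (0.810)² × (1.10)⁴ = 0.9606.
F_Q/F_N = (L_Q/L_N)/(d_Q/d_N)² = 0.9606 / (34.6)² = 8.024×10^-4.

8.02×10^-4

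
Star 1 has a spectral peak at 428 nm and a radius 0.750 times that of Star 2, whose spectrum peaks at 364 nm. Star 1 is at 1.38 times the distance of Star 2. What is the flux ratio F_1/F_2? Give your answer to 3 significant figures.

0.155

Wien's law: T_1/T_2 = λ_2/λ_1 = 364/428 = 0.8505.
L_1/L_2 = (R_1/R_2)²(T_1/T_2)⁴ = (0.750)²(0.8505)⁴ = 0.2943.
F_1/F_2 = (L_1/L_2)/(d_1/d_2)² = 0.2943/(1.38)² = 0.1545.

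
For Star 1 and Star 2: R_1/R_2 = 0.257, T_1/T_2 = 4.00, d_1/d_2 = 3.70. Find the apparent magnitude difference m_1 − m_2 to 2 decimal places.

-0.23

L_1/L_2 = (0.257)²(4.00)⁴ = 16.91.
F_1/F_2 = (L_1/L_2)/(d_1/d_2)² = 16.91/13.69 = 1.235.
m_1 − m_2 = −2.5 log₁₀(1.235) = -0.23.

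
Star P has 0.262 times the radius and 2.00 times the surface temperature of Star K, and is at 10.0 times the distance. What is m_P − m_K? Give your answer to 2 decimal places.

L_P/L_K = (0.262)²(2.00)⁴ = 1.098.
F_P/F_K = (L_P/L_K)/(d_P/d_K)² = 1.098/100.0 = 0.01098.
m_P − m_K = −2.5 log₁₀(0.01098) = 4.90.

4.90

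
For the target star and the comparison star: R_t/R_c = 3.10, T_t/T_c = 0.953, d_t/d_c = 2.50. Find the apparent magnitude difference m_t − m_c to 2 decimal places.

L_t/L_c = (3.10)²(0.953)⁴ = 7.927.
F_t/F_c = (L_t/L_c)/(d_t/d_c)² = 7.927/6.250 = 1.268.
m_t − m_c = −2.5 log₁₀(1.268) = -0.26.

-0.26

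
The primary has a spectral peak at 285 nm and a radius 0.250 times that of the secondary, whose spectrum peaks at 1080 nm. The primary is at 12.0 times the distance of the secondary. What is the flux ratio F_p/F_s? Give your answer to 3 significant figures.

Wien's law: T_p/T_s = λ_s/λ_p = 1080/285 = 3.789.
L_p/L_s = (R_p/R_s)²(T_p/T_s)⁴ = (0.250)²(3.789)⁴ = 12.89.
F_p/F_s = (L_p/L_s)/(d_p/d_s)² = 12.89/(12.0)² = 0.08950.

0.0895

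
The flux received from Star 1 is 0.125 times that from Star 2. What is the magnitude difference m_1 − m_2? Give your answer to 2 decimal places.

m_1 − m_2 = −2.5 log₁₀(F_1/F_2) = −2.5 log₁₀(0.125) = −2.5 × (-0.903) = 2.258.

2.26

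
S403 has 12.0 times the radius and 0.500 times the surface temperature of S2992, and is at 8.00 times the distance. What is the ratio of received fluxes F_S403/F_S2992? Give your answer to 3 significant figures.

L_S403/L_S2992 = (R_S403/R_S2992)²(T_S403/T_S2992)⁴ = (12.0)² × (0.500)⁴ = 9.000.
F_S403/F_S2992 = (L_S403/L_S2992)/(d_S403/d_S2992)² = 9.000 / (8.00)² = 0.1406.

0.141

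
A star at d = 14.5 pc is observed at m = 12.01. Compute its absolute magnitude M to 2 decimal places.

M = m − 5 log₁₀(d/10 pc) = 12.01 − 5 log₁₀(14.5/10)
  = 12.01 − 5 × 0.161 = 12.01 − 0.81 = 11.20.

11.20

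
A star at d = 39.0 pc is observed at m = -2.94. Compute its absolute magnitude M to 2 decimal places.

M = m − 5 log₁₀(d/10 pc) = -2.94 − 5 log₁₀(39.0/10)
  = -2.94 − 5 × 0.591 = -2.94 − 2.96 = -5.90.

-5.90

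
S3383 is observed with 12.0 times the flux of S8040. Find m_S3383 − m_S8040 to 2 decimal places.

m_S3383 − m_S8040 = −2.5 log₁₀(F_S3383/F_S8040) = −2.5 log₁₀(12.0) = −2.5 × (1.079) = -2.698.

-2.70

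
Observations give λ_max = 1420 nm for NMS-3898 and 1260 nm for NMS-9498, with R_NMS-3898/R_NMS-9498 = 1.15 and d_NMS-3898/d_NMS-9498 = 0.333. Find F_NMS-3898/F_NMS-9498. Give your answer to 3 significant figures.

Wien's law: T_NMS-3898/T_NMS-9498 = λ_NMS-9498/λ_NMS-3898 = 1260/1420 = 0.8873.
L_NMS-3898/L_NMS-9498 = (R_NMS-3898/R_NMS-9498)²(T_NMS-3898/T_NMS-9498)⁴ = (1.15)²(0.8873)⁴ = 0.8198.
F_NMS-3898/F_NMS-9498 = (L_NMS-3898/L_NMS-9498)/(d_NMS-3898/d_NMS-9498)² = 0.8198/(0.333)² = 7.393.

7.39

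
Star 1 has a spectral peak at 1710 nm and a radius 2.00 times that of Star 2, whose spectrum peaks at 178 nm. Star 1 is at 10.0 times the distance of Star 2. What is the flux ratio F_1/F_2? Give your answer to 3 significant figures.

Wien's law: T_1/T_2 = λ_2/λ_1 = 178/1710 = 0.1041.
L_1/L_2 = (R_1/R_2)²(T_1/T_2)⁴ = (2.00)²(0.1041)⁴ = 4.696×10^-4.
F_1/F_2 = (L_1/L_2)/(d_1/d_2)² = 4.696×10^-4/(10.0)² = 4.696×10^-6.

4.70×10^-6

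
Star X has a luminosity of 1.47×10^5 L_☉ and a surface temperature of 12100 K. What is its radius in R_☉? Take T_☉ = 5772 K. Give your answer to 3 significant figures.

87.2 R_☉

R/R_☉ = √(L/L_☉) / (T/T_☉)² = √(1.47×10^5) / (2.096)²
       = 383.4 / 4.395 = 87.25.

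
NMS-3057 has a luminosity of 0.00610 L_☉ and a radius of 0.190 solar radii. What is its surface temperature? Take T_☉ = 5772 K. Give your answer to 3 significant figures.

T/T_☉ = (L/L_☉)^(1/4) / (R/R_☉)^(1/2)
T = 5772 × (0.00610)^(1/4) / √(0.190) = 5772 × 0.2795 / 0.4359 = 3701 K.

3.70×10^3 K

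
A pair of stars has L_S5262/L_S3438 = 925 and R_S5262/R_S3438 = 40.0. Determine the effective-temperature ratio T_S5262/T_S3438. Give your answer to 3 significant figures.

0.872

L ∝ R²T⁴ gives T ∝ (L/R²)^(1/4), so
T_S5262/T_S3438 = (925 / 40.0²)^(1/4) = (0.5781)^(1/4) = 0.8720.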